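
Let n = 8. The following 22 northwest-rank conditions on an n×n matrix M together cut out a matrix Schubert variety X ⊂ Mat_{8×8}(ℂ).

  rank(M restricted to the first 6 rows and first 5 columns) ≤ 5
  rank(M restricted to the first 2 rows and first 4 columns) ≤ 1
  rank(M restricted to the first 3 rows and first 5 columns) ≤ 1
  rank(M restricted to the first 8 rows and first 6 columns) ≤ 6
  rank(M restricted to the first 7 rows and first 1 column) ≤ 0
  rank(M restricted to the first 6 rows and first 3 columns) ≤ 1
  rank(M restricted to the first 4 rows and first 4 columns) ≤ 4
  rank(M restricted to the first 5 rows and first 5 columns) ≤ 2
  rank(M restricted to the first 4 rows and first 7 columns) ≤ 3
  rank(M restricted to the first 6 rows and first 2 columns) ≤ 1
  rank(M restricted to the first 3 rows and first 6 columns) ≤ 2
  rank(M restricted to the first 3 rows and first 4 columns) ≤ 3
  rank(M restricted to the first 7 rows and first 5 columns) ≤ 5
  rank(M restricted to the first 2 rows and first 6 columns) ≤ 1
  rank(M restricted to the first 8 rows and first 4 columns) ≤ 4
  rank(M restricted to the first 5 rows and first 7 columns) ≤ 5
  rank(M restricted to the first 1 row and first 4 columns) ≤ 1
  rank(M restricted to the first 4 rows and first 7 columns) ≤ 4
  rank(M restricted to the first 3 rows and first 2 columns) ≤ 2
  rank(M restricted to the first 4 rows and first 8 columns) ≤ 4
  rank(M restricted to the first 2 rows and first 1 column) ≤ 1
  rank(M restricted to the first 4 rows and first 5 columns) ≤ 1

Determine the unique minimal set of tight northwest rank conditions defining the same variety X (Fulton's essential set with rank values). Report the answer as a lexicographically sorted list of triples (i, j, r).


Computing R[i][j] = min implied NW-rank bound (n=8, 22 conditions):

  row 1: 0  1  1  1  1  1  1  1
  row 2: 0  1  1  1  1  1  2  2
  row 3: 0  1  1  1  1  2  3  3
  row 4: 0  1  1  1  1  2  3  4
  row 5: 0  1  1  2  2  3  4  5
  row 6: 0  1  1  2  3  4  5  6
  row 7: 0  1  2  3  4  5  6  7
  row 8: 1  2  3  4  5  6  7  8

giving w = (2, 7, 6, 8, 4, 5, 3, 1) via Δ²R.

|D(w)|=19, |Ess(w)|=4:

[(2, 6, 1), (4, 5, 1), (6, 3, 1), (7, 1, 0)]


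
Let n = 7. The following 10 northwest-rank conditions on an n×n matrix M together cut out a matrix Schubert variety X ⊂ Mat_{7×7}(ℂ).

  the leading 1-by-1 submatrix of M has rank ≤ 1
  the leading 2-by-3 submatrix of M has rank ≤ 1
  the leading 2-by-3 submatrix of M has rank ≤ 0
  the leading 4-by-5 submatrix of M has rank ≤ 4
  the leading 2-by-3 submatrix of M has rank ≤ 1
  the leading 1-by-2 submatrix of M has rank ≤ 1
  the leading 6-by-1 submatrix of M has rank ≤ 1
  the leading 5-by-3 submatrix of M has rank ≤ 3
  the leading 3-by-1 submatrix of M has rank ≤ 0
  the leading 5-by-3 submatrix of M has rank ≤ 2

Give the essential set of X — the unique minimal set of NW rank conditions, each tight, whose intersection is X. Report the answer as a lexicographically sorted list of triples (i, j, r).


Computing R[i][j] = min implied NW-rank bound (n=7, 10 conditions):

  0 0 0 1 1 1 1
  0 0 0 1 2 2 2
  0 1 1 2 3 3 3
  1 2 2 3 4 4 4
  1 2 2 3 4 5 5
  1 2 3 4 5 6 6
  1 2 3 4 5 6 7

second differences of R give the permutation w = (4, 5, 2, 1, 6, 3, 7).

Rothe diagram D(w) (8 cells), 3 SE-corners (essential conditions):

[(2, 3, 0), (3, 1, 0), (5, 3, 2)]


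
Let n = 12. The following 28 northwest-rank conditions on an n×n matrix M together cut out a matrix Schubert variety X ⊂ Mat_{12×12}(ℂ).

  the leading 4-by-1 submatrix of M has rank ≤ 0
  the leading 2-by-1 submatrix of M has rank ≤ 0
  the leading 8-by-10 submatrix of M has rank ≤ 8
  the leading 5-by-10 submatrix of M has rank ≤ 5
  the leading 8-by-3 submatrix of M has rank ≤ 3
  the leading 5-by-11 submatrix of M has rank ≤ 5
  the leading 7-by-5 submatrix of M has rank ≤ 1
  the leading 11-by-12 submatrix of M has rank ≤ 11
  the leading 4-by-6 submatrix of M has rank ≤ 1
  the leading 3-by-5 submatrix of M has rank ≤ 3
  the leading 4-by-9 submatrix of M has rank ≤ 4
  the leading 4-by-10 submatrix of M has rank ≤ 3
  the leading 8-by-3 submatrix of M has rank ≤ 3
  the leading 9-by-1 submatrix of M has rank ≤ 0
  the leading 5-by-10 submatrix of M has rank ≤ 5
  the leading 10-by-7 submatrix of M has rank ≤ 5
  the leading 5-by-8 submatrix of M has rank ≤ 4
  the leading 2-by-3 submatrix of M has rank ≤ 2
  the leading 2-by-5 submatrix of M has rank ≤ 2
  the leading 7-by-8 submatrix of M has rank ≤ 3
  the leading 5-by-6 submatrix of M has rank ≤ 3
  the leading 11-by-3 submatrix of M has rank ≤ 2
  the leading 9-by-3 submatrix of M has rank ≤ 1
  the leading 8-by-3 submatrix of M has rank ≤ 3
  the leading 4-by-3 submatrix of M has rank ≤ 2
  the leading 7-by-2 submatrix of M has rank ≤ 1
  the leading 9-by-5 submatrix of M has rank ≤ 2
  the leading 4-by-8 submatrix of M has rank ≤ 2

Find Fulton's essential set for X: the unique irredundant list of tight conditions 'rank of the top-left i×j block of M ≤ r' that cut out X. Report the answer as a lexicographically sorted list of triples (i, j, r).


Propagating the 28 rank bounds to every northwest block:

  i=1: 0  1  1  1  1  1  1  1  1  1  1  1
  i=2: 0  1  1  1  1  1  2  2  2  2  2  2
  i=3: 0  1  1  1  1  1  2  2  3  3  3  3
  i=4: 0  1  1  1  1  1  2  2  3  3  4  4
  i=5: 0  1  1  1  1  2  3  3  4  4  5  5
  i=6: 0  1  1  1  1  2  3  3  4  5  6  6
  i=7: 0  1  1  1  1  2  3  3  4  5  6  7
  i=8: 0  1  1  2  2  3  4  4  5  6  7  8
  i=9: 0  1  1  2  2  3  4  5  6  7  8  9
  i=10: 1  2  2  3  3  4  5  6  7  8  9  10
  i=11: 1  2  2  3  4  5  6  7  8  9  10  11
  i=12: 1  2  3  4  5  6  7  8  9  10  11  12

the unique w with this rank table is (2, 7, 9, 11, 6, 10, 12, 4, 8, 1, 5, 3).

9 SE-corners of the 39-cell Rothe diagram give Ess(w):

[(4, 6, 1), (4, 8, 2), (4, 10, 3), (7, 5, 1), (7, 8, 3), (9, 1, 0), (9, 3, 1), (9, 5, 2), (11, 3, 2)]


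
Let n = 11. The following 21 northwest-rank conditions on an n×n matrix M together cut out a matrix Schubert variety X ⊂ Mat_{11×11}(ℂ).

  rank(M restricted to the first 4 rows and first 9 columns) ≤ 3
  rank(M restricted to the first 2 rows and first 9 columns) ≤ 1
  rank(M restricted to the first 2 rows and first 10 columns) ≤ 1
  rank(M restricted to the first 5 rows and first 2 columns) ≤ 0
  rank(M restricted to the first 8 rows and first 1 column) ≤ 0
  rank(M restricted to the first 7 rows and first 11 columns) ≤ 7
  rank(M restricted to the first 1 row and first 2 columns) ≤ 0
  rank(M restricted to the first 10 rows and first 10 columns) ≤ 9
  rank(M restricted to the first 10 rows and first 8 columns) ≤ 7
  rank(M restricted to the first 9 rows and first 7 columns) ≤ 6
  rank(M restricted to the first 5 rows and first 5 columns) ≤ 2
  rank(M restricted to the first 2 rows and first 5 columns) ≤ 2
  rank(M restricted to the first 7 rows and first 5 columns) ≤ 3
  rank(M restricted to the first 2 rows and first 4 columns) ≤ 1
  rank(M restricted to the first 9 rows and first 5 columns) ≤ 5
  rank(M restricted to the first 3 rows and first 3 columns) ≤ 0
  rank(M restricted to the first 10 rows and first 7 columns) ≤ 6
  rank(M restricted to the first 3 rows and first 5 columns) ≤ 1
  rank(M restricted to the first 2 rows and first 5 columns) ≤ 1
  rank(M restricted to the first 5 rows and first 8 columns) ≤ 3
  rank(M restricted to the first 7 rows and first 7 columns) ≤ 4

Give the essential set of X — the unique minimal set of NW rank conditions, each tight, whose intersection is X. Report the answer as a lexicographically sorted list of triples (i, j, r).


Propagating the 21 rank bounds to every northwest block:

  i=1: 0 | 0 | 0 | 1 | 1 | 1 | 1 | 1 | 1 | 1 | 1
  i=2: 0 | 0 | 0 | 1 | 1 | 1 | 1 | 1 | 1 | 1 | 2
  i=3: 0 | 0 | 0 | 1 | 1 | 2 | 2 | 2 | 2 | 2 | 3
  i=4: 0 | 0 | 1 | 2 | 2 | 3 | 3 | 3 | 3 | 3 | 4
  i=5: 0 | 0 | 1 | 2 | 2 | 3 | 3 | 3 | 4 | 4 | 5
  i=6: 0 | 1 | 2 | 3 | 3 | 4 | 4 | 4 | 5 | 5 | 6
  i=7: 0 | 1 | 2 | 3 | 3 | 4 | 4 | 5 | 6 | 6 | 7
  i=8: 0 | 1 | 2 | 3 | 4 | 5 | 5 | 6 | 7 | 7 | 8
  i=9: 1 | 2 | 3 | 4 | 5 | 6 | 6 | 7 | 8 | 8 | 9
  i=10: 1 | 2 | 3 | 4 | 5 | 6 | 6 | 7 | 8 | 9 | 10
  i=11: 1 | 2 | 3 | 4 | 5 | 6 | 7 | 8 | 9 | 10 | 11

the unique w with this rank table is (4, 11, 6, 3, 9, 2, 8, 5, 1, 10, 7).

Fulton essential set (10 of the 29 Rothe cells):

[(2, 10, 1), (3, 3, 0), (3, 5, 1), (5, 2, 0), (5, 5, 2), (5, 8, 3), (7, 5, 3), (7, 7, 4), (8, 1, 0), (10, 7, 6)]


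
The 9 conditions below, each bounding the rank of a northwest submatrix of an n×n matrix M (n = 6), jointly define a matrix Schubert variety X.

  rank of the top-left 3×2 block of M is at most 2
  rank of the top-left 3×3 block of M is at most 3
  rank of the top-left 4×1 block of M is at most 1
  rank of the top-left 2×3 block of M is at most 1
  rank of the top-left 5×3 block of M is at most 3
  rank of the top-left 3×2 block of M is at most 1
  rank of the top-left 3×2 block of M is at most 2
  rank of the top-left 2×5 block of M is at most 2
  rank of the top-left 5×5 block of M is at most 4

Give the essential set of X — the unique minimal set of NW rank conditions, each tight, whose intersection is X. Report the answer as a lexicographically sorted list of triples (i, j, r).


Recovering R(i,j) via the rank-extension bound from the 9 conditions:

  R[1]: 1 1 1 1 1 1
  R[2]: 1 1 1 2 2 2
  R[3]: 1 1 2 3 3 3
  R[4]: 1 2 3 4 4 4
  R[5]: 1 2 3 4 4 5
  R[6]: 1 2 3 4 5 6

hence w(1..6) = (1, 4, 3, 2, 6, 5).

D(w) has 4 cells with 3 SE-corners; essential set:

[(2, 3, 1), (3, 2, 1), (5, 5, 4)]


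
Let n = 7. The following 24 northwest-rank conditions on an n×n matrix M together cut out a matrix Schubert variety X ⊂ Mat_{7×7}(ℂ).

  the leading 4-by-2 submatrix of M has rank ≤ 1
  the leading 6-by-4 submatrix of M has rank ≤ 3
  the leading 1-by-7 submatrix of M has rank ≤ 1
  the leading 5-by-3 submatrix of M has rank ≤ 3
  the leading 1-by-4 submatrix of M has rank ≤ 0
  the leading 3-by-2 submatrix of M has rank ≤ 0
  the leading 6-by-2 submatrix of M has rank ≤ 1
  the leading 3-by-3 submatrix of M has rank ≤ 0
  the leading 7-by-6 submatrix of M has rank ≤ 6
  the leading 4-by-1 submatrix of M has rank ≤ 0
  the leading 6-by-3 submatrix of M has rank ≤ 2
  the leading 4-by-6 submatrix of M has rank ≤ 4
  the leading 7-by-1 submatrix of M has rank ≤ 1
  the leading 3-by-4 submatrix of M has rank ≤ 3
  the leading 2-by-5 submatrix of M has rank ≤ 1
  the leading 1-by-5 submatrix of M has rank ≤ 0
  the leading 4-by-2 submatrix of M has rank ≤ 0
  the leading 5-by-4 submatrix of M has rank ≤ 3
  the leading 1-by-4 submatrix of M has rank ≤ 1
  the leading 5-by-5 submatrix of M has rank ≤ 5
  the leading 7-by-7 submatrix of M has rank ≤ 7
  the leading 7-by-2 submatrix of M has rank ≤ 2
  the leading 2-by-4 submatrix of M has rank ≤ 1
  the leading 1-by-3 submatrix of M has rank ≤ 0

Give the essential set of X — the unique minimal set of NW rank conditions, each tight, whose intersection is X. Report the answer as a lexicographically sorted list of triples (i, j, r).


Recovering R(i,j) via the rank-extension bound from the 24 conditions:

  R[1]: 0 | 0 | 0 | 0 | 0 | 1 | 1
  R[2]: 0 | 0 | 0 | 1 | 1 | 2 | 2
  R[3]: 0 | 0 | 0 | 1 | 2 | 3 | 3
  R[4]: 0 | 0 | 1 | 2 | 3 | 4 | 4
  R[5]: 1 | 1 | 2 | 3 | 4 | 5 | 5
  R[6]: 1 | 1 | 2 | 3 | 4 | 5 | 6
  R[7]: 1 | 2 | 3 | 4 | 5 | 6 | 7

so w = (6, 4, 5, 3, 1, 7, 2).

Fulton essential set (4 of the 14 Rothe cells):

[(1, 5, 0), (3, 3, 0), (4, 2, 0), (6, 2, 1)]


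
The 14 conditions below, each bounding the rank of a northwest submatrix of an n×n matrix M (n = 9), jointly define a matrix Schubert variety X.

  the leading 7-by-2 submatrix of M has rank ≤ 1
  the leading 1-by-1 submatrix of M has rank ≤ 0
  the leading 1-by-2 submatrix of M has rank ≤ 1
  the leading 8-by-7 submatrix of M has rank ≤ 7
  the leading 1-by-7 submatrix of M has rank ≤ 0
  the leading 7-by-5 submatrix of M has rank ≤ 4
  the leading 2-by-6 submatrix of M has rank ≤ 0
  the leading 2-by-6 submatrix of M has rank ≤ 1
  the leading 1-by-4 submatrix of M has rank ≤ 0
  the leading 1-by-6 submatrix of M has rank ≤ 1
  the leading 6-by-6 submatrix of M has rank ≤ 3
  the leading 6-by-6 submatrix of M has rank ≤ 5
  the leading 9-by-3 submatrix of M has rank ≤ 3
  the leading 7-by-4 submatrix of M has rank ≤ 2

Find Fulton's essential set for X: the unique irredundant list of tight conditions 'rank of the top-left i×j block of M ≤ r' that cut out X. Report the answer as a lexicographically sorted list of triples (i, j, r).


Propagating the 14 rank bounds to every northwest block:

  0, 0, 0, 0, 0, 0, 0, 1, 1
  0, 0, 0, 0, 0, 0, 1, 2, 2
  1, 1, 1, 1, 1, 1, 2, 3, 3
  1, 1, 2, 2, 2, 2, 3, 4, 4
  1, 1, 2, 2, 3, 3, 4, 5, 5
  1, 1, 2, 2, 3, 3, 4, 5, 6
  1, 1, 2, 2, 3, 4, 5, 6, 7
  1, 2, 3, 3, 4, 5, 6, 7, 8
  1, 2, 3, 4, 5, 6, 7, 8, 9

the unique w with this rank table is (8, 7, 1, 3, 5, 9, 6, 2, 4).

Rothe diagram D(w) (21 cells), 5 SE-corners (essential conditions):

[(1, 7, 0), (2, 6, 0), (6, 6, 3), (7, 2, 1), (7, 4, 2)]


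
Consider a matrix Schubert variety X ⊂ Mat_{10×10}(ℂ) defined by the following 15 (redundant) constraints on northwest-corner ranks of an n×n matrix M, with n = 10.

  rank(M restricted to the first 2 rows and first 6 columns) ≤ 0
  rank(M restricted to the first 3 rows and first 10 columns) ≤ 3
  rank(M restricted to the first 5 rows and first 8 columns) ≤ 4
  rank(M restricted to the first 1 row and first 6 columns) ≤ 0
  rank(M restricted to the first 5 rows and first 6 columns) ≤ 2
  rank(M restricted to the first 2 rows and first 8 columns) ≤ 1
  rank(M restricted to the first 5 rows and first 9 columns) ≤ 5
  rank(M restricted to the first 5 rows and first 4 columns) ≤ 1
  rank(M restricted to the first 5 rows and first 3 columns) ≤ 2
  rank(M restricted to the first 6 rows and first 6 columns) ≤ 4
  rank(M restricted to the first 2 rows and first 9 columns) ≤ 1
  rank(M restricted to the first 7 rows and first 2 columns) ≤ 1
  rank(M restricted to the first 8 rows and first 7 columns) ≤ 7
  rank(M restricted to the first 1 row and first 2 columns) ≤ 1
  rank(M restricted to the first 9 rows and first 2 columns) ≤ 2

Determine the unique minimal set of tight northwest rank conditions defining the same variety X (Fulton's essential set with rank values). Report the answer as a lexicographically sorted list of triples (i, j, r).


Computing R[i][j] = min implied NW-rank bound (n=10, 15 conditions):

  row 1: 0, 0, 0, 0, 0, 0, 1, 1, 1, 1
  row 2: 0, 0, 0, 0, 0, 0, 1, 1, 1, 2
  row 3: 1, 1, 1, 1, 1, 1, 2, 2, 2, 3
  row 4: 1, 1, 1, 1, 2, 2, 3, 3, 3, 4
  row 5: 1, 1, 1, 1, 2, 2, 3, 4, 4, 5
  row 6: 1, 1, 2, 2, 3, 3, 4, 5, 5, 6
  row 7: 1, 1, 2, 3, 4, 4, 5, 6, 6, 7
  row 8: 1, 2, 3, 4, 5, 5, 6, 7, 7, 8
  row 9: 1, 2, 3, 4, 5, 6, 7, 8, 8, 9
  row 10: 1, 2, 3, 4, 5, 6, 7, 8, 9, 10

reading off 1-entries of Δ²R: w = (7, 10, 1, 5, 8, 3, 4, 2, 6, 9).

Rothe diagram D(w) (23 cells), 5 SE-corners (essential conditions):

[(2, 6, 0), (2, 9, 1), (5, 4, 1), (5, 6, 2), (7, 2, 1)]


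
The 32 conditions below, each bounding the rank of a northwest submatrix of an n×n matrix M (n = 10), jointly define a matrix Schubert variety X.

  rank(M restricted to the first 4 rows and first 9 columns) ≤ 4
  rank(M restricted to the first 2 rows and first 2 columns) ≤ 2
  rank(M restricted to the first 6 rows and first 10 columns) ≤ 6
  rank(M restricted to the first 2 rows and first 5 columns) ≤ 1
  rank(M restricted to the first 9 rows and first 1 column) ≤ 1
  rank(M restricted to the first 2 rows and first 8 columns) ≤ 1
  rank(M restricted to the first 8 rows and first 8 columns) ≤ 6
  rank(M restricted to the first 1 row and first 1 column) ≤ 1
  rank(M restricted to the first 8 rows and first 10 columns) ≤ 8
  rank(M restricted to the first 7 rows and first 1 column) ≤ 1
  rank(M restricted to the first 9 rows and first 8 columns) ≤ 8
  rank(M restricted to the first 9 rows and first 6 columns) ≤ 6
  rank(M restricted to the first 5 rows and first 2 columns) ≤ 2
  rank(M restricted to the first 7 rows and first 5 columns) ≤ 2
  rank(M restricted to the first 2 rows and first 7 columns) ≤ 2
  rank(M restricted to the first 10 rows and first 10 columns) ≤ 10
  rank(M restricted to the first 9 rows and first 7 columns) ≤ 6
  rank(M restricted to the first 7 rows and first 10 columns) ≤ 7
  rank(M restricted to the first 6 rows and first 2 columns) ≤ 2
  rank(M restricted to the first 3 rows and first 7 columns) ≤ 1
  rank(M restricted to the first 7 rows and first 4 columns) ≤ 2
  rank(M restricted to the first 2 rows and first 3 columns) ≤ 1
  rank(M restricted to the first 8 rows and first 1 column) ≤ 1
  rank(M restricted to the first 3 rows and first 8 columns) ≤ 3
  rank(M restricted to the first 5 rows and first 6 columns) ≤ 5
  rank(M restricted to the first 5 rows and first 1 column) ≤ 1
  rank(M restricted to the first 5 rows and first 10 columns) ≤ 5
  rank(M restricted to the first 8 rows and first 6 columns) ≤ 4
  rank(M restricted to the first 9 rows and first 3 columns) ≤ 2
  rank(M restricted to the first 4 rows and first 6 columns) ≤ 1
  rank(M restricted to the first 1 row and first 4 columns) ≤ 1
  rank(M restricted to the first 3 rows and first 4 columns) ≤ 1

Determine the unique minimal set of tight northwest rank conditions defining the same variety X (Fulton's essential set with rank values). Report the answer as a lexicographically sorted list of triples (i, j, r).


Propagating the 32 rank bounds to every northwest block:

  row 1: 1  1  1  1  1  1  1  1  1  1
  row 2: 1  1  1  1  1  1  1  1  2  2
  row 3: 1  1  1  1  1  1  1  2  3  3
  row 4: 1  1  1  1  1  1  2  3  4  4
  row 5: 1  2  2  2  2  2  3  4  5  5
  row 6: 1  2  2  2  2  3  4  5  6  6
  row 7: 1  2  2  2  2  3  4  5  6  7
  row 8: 1  2  2  3  3  4  5  6  7  8
  row 9: 1  2  2  3  4  5  6  7  8  9
  row 10: 1  2  3  4  5  6  7  8  9  10

the unique w with this rank table is (1, 9, 8, 7, 2, 6, 10, 4, 5, 3).

D(w) has 26 cells with 5 SE-corners; essential set:

[(2, 8, 1), (3, 7, 1), (4, 6, 1), (7, 5, 2), (9, 3, 2)]


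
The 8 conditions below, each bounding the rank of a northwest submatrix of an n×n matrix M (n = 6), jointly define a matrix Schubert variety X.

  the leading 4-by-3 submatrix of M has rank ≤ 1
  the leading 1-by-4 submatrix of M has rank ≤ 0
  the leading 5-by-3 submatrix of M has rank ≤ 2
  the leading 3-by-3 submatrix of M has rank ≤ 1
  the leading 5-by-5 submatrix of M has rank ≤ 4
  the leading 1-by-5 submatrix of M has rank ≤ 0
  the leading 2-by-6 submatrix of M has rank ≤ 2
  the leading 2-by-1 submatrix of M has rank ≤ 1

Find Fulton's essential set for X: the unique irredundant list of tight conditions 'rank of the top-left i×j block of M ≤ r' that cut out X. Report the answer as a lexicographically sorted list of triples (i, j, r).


Propagating the 8 rank bounds to every northwest block:

  0, 0, 0, 0, 0, 1
  1, 1, 1, 1, 1, 2
  1, 1, 1, 2, 2, 3
  1, 1, 1, 2, 3, 4
  1, 2, 2, 3, 4, 5
  1, 2, 3, 4, 5, 6

so w = (6, 1, 4, 5, 2, 3).

2 SE-corners of the 9-cell Rothe diagram give Ess(w):

[(1, 5, 0), (4, 3, 1)]


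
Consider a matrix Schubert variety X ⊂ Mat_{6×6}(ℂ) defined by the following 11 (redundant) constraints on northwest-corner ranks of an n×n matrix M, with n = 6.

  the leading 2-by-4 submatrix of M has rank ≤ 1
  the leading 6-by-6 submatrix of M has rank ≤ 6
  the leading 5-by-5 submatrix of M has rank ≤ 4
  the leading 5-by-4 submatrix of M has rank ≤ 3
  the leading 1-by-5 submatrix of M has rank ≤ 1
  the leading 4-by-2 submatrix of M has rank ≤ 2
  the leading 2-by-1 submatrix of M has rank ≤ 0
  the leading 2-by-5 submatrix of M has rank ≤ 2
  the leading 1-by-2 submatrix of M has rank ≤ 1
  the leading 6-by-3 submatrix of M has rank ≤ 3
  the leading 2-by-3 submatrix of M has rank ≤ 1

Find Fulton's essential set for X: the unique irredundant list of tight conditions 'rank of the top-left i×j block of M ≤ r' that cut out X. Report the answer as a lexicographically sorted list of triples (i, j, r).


Recovering R(i,j) via the rank-extension bound from the 11 conditions:

  row 1: 0, 1, 1, 1, 1, 1
  row 2: 0, 1, 1, 1, 2, 2
  row 3: 1, 2, 2, 2, 3, 3
  row 4: 1, 2, 3, 3, 4, 4
  row 5: 1, 2, 3, 3, 4, 5
  row 6: 1, 2, 3, 4, 5, 6

the unique w with this rank table is (2, 5, 1, 3, 6, 4).

D(w) has 5 cells with 3 SE-corners; essential set:

[(2, 1, 0), (2, 4, 1), (5, 4, 3)]


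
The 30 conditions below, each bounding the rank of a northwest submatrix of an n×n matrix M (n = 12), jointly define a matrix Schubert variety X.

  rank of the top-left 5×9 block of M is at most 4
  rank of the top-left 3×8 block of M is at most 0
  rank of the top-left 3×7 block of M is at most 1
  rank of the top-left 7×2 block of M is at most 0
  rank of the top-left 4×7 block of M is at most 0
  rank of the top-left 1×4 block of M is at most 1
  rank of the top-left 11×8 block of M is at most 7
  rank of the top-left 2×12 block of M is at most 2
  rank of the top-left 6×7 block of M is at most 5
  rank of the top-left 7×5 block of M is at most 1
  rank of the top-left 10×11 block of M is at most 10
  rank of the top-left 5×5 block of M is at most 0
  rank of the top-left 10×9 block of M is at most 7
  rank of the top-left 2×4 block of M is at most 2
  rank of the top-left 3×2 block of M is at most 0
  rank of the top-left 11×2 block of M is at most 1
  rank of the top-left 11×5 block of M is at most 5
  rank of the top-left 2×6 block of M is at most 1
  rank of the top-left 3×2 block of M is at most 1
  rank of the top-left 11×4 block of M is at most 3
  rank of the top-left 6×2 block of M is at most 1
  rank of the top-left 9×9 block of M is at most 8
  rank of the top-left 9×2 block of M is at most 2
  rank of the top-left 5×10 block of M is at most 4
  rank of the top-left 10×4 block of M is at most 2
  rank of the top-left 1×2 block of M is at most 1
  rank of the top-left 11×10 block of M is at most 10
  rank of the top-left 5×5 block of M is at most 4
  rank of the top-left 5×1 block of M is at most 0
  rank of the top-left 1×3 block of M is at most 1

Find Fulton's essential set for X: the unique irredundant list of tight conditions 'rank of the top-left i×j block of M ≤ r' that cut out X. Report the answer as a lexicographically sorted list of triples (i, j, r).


The tightest implied rank at each (i,j), from the 30 conditions:

  i=1: 0  0  0  0  0  0  0  0  1  1  1  1
  i=2: 0  0  0  0  0  0  0  0  1  2  2  2
  i=3: 0  0  0  0  0  0  0  0  1  2  3  3
  i=4: 0  0  0  0  0  0  0  1  2  3  4  4
  i=5: 0  0  0  0  0  1  1  2  3  4  5  5
  i=6: 0  0  1  1  1  2  2  3  4  5  6  6
  i=7: 0  0  1  1  1  2  3  4  5  6  7  7
  i=8: 1  1  2  2  2  3  4  5  6  7  8  8
  i=9: 1  1  2  2  3  4  5  6  7  8  9  9
  i=10: 1  1  2  2  3  4  5  6  7  8  9  10
  i=11: 1  1  2  3  4  5  6  7  8  9  10  11
  i=12: 1  2  3  4  5  6  7  8  9  10  11  12

reading off 1-entries of Δ²R: w = (9, 10, 11, 8, 6, 3, 7, 1, 5, 12, 4, 2).

ℓ(w)=47; the 7 essential cells (i,j,r):

[(3, 8, 0), (4, 7, 0), (5, 5, 0), (7, 2, 0), (7, 5, 1), (10, 4, 2), (11, 2, 1)]


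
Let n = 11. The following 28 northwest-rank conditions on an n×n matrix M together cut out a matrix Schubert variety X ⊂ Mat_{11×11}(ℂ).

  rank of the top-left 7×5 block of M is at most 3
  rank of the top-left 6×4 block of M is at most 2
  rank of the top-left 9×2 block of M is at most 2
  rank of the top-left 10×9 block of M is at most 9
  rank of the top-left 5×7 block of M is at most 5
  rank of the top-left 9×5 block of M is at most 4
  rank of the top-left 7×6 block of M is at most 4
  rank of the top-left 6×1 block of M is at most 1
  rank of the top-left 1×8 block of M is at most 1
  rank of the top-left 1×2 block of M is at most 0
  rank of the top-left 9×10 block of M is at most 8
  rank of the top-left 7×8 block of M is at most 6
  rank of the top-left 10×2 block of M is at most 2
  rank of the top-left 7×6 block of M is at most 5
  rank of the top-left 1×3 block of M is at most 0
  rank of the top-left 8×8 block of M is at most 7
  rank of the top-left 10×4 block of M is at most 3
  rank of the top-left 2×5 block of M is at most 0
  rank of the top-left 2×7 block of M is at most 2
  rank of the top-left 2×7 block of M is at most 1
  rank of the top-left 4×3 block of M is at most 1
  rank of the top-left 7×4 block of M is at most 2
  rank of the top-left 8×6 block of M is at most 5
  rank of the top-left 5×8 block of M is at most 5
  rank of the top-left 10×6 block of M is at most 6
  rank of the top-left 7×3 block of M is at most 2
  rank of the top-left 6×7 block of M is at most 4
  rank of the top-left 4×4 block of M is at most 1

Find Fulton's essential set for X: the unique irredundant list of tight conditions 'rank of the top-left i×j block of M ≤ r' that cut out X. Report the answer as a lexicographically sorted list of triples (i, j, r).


The tightest implied rank at each (i,j), from the 28 conditions:

  i=1: 0 | 0 | 0 | 0 | 0 | 1 | 1 | 1 | 1 | 1 | 1
  i=2: 0 | 0 | 0 | 0 | 0 | 1 | 1 | 2 | 2 | 2 | 2
  i=3: 1 | 1 | 1 | 1 | 1 | 2 | 2 | 3 | 3 | 3 | 3
  i=4: 1 | 1 | 1 | 1 | 2 | 3 | 3 | 4 | 4 | 4 | 4
  i=5: 1 | 2 | 2 | 2 | 3 | 4 | 4 | 5 | 5 | 5 | 5
  i=6: 1 | 2 | 2 | 2 | 3 | 4 | 4 | 5 | 6 | 6 | 6
  i=7: 1 | 2 | 2 | 2 | 3 | 4 | 5 | 6 | 7 | 7 | 7
  i=8: 1 | 2 | 3 | 3 | 4 | 5 | 6 | 7 | 8 | 8 | 8
  i=9: 1 | 2 | 3 | 3 | 4 | 5 | 6 | 7 | 8 | 8 | 9
  i=10: 1 | 2 | 3 | 3 | 4 | 5 | 6 | 7 | 8 | 9 | 10
  i=11: 1 | 2 | 3 | 4 | 5 | 6 | 7 | 8 | 9 | 10 | 11

so w = (6, 8, 1, 5, 2, 9, 7, 3, 11, 10, 4).

7 SE-corners of the 22-cell Rothe diagram give Ess(w):

[(2, 5, 0), (2, 7, 1), (4, 4, 1), (6, 7, 4), (7, 4, 2), (9, 10, 8), (10, 4, 3)]


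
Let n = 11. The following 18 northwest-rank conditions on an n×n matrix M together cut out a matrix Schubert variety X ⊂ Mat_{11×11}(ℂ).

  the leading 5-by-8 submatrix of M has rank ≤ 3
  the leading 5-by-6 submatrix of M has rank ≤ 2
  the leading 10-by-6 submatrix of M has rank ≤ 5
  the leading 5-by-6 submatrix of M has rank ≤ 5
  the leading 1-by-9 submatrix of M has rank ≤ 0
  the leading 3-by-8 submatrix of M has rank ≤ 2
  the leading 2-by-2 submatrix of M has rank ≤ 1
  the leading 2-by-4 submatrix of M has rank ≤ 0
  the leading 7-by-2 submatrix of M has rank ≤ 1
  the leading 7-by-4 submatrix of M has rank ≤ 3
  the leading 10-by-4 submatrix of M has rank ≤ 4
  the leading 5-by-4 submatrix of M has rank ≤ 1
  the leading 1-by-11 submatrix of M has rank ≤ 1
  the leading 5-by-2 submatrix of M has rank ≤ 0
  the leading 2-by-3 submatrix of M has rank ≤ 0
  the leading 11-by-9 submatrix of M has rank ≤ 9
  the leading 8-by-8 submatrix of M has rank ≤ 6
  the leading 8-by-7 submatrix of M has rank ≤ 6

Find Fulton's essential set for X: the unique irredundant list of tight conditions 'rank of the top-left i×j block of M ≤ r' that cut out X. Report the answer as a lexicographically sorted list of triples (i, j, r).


The tightest implied rank at each (i,j), from the 18 conditions:

  row 1: 0 0 0 0 0 0 0 0 0 1 1
  row 2: 0 0 0 0 1 1 1 1 1 2 2
  row 3: 0 0 1 1 2 2 2 2 2 3 3
  row 4: 0 0 1 1 2 2 3 3 3 4 4
  row 5: 0 0 1 1 2 2 3 3 4 5 5
  row 6: 1 1 2 2 3 3 4 4 5 6 6
  row 7: 1 1 2 3 4 4 5 5 6 7 7
  row 8: 1 2 3 4 5 5 6 6 7 8 8
  row 9: 1 2 3 4 5 5 6 7 8 9 9
  row 10: 1 2 3 4 5 5 6 7 8 9 10
  row 11: 1 2 3 4 5 6 7 8 9 10 11

reading off 1-entries of Δ²R: w = (10, 5, 3, 7, 9, 1, 4, 2, 8, 11, 6).

8 SE-corners of the 27-cell Rothe diagram give Ess(w):

[(1, 9, 0), (2, 4, 0), (5, 2, 0), (5, 4, 1), (5, 6, 2), (5, 8, 3), (7, 2, 1), (10, 6, 5)]


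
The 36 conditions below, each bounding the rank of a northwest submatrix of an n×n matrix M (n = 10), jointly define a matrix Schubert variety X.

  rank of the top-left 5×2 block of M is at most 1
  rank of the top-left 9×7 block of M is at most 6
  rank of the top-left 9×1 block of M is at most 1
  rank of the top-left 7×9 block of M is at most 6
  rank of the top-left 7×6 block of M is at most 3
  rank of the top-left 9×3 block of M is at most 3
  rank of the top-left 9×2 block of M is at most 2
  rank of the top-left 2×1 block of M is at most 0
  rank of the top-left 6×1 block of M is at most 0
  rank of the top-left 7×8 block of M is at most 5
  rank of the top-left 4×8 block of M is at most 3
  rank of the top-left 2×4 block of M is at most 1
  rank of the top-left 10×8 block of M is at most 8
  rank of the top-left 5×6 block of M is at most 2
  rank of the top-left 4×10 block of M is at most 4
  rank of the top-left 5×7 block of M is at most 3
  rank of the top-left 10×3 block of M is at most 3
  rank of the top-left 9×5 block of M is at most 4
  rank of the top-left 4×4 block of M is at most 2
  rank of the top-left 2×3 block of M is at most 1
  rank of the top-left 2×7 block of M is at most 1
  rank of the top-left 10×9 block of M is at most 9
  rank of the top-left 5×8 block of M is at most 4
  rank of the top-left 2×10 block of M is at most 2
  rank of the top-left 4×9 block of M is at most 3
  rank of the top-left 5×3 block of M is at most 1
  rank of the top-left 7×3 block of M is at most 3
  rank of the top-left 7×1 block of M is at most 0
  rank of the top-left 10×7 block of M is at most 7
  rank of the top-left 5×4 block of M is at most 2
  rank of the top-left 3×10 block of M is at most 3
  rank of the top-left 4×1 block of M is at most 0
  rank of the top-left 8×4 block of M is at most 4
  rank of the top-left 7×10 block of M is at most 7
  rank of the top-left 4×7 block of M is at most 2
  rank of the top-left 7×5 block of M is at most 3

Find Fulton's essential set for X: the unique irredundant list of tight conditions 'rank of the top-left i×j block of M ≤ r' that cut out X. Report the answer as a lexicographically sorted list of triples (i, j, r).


Computing R[i][j] = min implied NW-rank bound (n=10, 36 conditions):

  i=1: 0  1  1  1  1  1  1  1  1  1
  i=2: 0  1  1  1  1  1  1  2  2  2
  i=3: 0  1  1  2  2  2  2  3  3  3
  i=4: 0  1  1  2  2  2  2  3  3  4
  i=5: 0  1  1  2  2  2  3  4  4  5
  i=6: 0  1  2  3  3  3  4  5  5  6
  i=7: 0  1  2  3  3  3  4  5  6  7
  i=8: 1  2  3  4  4  4  5  6  7  8
  i=9: 1  2  3  4  4  5  6  7  8  9
  i=10: 1  2  3  4  5  6  7  8  9  10

second differences of R give the permutation w = (2, 8, 4, 10, 7, 3, 9, 1, 6, 5).

Rothe diagram D(w) (24 cells), 8 SE-corners (essential conditions):

[(2, 7, 1), (4, 7, 2), (4, 9, 3), (5, 3, 1), (5, 6, 2), (7, 1, 0), (7, 6, 3), (9, 5, 4)]


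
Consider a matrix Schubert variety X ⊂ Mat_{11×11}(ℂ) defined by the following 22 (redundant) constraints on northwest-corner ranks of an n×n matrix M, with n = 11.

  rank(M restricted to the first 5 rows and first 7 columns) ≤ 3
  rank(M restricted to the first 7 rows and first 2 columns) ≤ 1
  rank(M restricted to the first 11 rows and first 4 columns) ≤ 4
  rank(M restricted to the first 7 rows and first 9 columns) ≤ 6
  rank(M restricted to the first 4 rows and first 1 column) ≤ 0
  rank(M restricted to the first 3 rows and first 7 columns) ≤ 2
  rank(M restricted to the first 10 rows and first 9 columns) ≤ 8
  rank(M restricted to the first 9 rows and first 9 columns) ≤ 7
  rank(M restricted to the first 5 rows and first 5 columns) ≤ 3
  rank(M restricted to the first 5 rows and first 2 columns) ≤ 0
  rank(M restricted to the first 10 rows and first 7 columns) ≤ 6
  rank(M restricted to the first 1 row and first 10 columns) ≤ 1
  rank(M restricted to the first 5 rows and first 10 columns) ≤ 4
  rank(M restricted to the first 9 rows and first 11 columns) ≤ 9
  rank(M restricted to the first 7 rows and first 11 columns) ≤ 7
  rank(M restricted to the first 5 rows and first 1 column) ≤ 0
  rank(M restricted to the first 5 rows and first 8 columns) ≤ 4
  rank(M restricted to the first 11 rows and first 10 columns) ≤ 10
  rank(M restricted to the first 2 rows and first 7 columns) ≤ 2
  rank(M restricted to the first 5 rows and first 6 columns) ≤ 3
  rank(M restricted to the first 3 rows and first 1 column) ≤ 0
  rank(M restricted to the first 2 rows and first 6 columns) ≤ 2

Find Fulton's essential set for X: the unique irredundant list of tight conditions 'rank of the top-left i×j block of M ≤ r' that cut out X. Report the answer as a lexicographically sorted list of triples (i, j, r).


Rank table r_w(11×11) implied by the 22 constraints:

  i=1: 0, 0, 1, 1, 1, 1, 1, 1, 1, 1, 1
  i=2: 0, 0, 1, 2, 2, 2, 2, 2, 2, 2, 2
  i=3: 0, 0, 1, 2, 2, 2, 2, 3, 3, 3, 3
  i=4: 0, 0, 1, 2, 3, 3, 3, 4, 4, 4, 4
  i=5: 0, 0, 1, 2, 3, 3, 3, 4, 4, 4, 5
  i=6: 1, 1, 2, 3, 4, 4, 4, 5, 5, 5, 6
  i=7: 1, 1, 2, 3, 4, 5, 5, 6, 6, 6, 7
  i=8: 1, 2, 3, 4, 5, 6, 6, 7, 7, 7, 8
  i=9: 1, 2, 3, 4, 5, 6, 6, 7, 7, 8, 9
  i=10: 1, 2, 3, 4, 5, 6, 6, 7, 8, 9, 10
  i=11: 1, 2, 3, 4, 5, 6, 7, 8, 9, 10, 11

so w = (3, 4, 8, 5, 11, 1, 6, 2, 10, 9, 7).

D(w) has 21 cells with 7 SE-corners; essential set:

[(3, 7, 2), (5, 2, 0), (5, 7, 3), (5, 10, 4), (7, 2, 1), (9, 9, 7), (10, 7, 6)]


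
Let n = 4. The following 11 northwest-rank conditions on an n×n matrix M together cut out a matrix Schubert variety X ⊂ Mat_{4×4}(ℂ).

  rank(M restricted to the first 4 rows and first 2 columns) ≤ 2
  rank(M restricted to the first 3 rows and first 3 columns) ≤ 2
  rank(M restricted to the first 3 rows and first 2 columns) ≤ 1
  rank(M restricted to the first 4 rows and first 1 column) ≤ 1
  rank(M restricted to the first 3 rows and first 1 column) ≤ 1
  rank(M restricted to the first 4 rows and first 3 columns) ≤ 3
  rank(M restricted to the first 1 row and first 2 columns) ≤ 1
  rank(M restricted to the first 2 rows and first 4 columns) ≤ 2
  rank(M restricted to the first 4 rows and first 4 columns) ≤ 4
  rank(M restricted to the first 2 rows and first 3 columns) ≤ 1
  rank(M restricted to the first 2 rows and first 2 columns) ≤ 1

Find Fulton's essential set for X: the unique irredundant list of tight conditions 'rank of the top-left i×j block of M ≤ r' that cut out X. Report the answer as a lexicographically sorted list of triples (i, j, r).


Rank table r_w(4×4) implied by the 11 constraints:

  row 1: 1 | 1 | 1 | 1
  row 2: 1 | 1 | 1 | 2
  row 3: 1 | 1 | 2 | 3
  row 4: 1 | 2 | 3 | 4

so w = (1, 4, 3, 2).

D(w) has 3 cells with 2 SE-corners; essential set:

[(2, 3, 1), (3, 2, 1)]


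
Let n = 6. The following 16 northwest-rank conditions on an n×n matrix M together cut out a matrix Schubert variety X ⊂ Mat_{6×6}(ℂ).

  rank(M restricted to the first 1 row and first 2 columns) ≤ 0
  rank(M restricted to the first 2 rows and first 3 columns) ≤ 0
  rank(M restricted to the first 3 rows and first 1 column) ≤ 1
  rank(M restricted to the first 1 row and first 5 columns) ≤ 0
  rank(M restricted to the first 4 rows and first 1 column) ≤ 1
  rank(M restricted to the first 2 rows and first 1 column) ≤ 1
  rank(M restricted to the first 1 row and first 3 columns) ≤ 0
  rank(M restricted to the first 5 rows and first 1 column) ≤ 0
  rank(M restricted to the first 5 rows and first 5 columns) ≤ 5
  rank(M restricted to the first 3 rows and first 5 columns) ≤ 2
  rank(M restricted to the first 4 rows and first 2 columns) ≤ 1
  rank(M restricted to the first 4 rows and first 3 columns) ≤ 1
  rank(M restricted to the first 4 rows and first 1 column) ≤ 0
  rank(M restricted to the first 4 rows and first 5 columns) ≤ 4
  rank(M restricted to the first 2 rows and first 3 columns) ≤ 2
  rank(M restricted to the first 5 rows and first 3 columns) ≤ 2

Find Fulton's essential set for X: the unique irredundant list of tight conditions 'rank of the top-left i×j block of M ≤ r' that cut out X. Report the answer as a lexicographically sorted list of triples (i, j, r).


Recovering R(i,j) via the rank-extension bound from the 16 conditions:

  R[1]: 0 0 0 0 0 1
  R[2]: 0 0 0 1 1 2
  R[3]: 0 1 1 2 2 3
  R[4]: 0 1 1 2 3 4
  R[5]: 0 1 2 3 4 5
  R[6]: 1 2 3 4 5 6

the unique w with this rank table is (6, 4, 2, 5, 3, 1).

D(w) has 12 cells with 4 SE-corners; essential set:

[(1, 5, 0), (2, 3, 0), (4, 3, 1), (5, 1, 0)]


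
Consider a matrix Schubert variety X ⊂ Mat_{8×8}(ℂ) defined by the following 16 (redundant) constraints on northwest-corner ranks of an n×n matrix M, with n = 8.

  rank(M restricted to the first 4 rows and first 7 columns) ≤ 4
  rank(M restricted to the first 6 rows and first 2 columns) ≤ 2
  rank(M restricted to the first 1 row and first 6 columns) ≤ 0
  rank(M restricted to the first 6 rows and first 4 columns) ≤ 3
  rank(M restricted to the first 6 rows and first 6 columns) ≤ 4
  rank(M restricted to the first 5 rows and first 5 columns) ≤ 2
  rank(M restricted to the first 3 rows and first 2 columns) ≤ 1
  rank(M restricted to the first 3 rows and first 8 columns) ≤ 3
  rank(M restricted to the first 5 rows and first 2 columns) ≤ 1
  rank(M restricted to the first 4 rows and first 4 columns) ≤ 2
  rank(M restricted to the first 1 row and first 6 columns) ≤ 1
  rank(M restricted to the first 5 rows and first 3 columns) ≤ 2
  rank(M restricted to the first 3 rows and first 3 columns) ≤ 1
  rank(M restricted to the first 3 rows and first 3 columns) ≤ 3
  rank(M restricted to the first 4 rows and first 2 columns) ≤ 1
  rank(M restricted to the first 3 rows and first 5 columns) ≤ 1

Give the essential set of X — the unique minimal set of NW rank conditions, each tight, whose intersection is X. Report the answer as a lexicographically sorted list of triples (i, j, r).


Propagating the 16 rank bounds to every northwest block:

  i=1: 0 0 0 0 0 0 1 1
  i=2: 1 1 1 1 1 1 2 2
  i=3: 1 1 1 1 1 2 3 3
  i=4: 1 1 2 2 2 3 4 4
  i=5: 1 1 2 2 2 3 4 5
  i=6: 1 2 3 3 3 4 5 6
  i=7: 1 2 3 4 4 5 6 7
  i=8: 1 2 3 4 5 6 7 8

the unique w with this rank table is (7, 1, 6, 3, 8, 2, 4, 5).

ℓ(w)=14; the 4 essential cells (i,j,r):

[(1, 6, 0), (3, 5, 1), (5, 2, 1), (5, 5, 2)]


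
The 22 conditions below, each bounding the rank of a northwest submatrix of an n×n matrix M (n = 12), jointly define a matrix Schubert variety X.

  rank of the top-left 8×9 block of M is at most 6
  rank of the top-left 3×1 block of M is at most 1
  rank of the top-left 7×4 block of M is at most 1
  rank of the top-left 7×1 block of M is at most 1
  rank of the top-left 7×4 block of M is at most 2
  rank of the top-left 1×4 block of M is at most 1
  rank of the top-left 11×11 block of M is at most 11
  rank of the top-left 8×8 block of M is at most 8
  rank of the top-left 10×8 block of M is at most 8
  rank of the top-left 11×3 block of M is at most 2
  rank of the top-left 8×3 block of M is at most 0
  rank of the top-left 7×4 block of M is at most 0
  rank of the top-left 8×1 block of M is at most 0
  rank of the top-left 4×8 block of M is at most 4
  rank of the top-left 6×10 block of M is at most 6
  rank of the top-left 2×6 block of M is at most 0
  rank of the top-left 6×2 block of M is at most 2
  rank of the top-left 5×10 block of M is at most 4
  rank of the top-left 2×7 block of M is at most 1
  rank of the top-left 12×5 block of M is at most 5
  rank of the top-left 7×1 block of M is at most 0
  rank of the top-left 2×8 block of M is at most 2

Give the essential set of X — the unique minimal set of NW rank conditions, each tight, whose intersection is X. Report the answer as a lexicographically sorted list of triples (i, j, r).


Recovering R(i,j) via the rank-extension bound from the 22 conditions:

  R[1]: 0 0 0 0 0 0 1 1 1 1 1 1
  R[2]: 0 0 0 0 0 0 1 2 2 2 2 2
  R[3]: 0 0 0 0 1 1 2 3 3 3 3 3
  R[4]: 0 0 0 0 1 2 3 4 4 4 4 4
  R[5]: 0 0 0 0 1 2 3 4 4 4 5 5
  R[6]: 0 0 0 0 1 2 3 4 5 5 6 6
  R[7]: 0 0 0 0 1 2 3 4 5 6 7 7
  R[8]: 0 0 0 1 2 3 4 5 6 7 8 8
  R[9]: 1 1 1 2 3 4 5 6 7 8 9 9
  R[10]: 1 2 2 3 4 5 6 7 8 9 10 10
  R[11]: 1 2 2 3 4 5 6 7 8 9 10 11
  R[12]: 1 2 3 4 5 6 7 8 9 10 11 12

giving w = (7, 8, 5, 6, 11, 9, 10, 4, 1, 2, 12, 3) via Δ²R.

D(w) has 38 cells with 5 SE-corners; essential set:

[(2, 6, 0), (5, 10, 4), (7, 4, 0), (8, 3, 0), (11, 3, 2)]
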